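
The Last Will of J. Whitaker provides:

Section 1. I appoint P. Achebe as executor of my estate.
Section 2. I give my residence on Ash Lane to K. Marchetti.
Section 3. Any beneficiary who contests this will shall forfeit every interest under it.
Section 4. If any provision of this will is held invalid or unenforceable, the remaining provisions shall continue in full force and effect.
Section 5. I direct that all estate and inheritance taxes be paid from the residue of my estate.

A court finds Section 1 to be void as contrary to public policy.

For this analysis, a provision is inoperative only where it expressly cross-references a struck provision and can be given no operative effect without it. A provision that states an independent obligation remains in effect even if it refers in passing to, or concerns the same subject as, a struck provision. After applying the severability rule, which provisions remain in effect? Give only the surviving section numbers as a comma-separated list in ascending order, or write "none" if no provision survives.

2, 3, 4, 5

Section 1 is struck. No other provision's operative terms depend on Section 1. Section 4 is a severability clause and preserves every provision that can still be given independent effect. That leaves Section 2, Section 3, Section 4, and Section 5 in effect.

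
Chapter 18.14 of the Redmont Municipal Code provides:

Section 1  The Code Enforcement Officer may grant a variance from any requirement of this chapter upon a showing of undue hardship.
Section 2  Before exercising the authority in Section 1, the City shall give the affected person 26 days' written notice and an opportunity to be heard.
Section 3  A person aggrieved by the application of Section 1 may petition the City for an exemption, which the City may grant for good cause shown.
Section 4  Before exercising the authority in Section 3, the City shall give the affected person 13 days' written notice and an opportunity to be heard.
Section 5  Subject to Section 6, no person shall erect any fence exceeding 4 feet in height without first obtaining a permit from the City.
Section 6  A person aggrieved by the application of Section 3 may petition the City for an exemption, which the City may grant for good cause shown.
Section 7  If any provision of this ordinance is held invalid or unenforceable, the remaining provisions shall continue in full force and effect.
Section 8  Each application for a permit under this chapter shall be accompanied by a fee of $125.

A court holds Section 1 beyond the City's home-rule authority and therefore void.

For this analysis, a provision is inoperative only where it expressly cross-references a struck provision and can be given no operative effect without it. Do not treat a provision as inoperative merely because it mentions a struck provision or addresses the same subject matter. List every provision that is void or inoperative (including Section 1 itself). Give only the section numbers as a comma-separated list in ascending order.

1, 2, 3, 4, 6

Section 1 is struck. The only function of Section 2 is the notice-and-hearing requirement for Section 1, so it cannot stand once Section 1 is removed. Section 3 has no operative effect of its own apart from Section 1 and is therefore inoperative. Section 4 merely fixes the notice-and-hearing requirement for Section 3; with Section 3 gone it has nothing to operate on and falls away. Section 6 operates only by reference to Section 3, so it falls with Section 3. Section 5 mentions Section 6 but its own obligation stands independently of Section 6, so Section 5 is not affected. Under the severability clause in Section 7, the remaining provisions continue in force. That leaves Section 5, Section 7, and Section 8 in effect.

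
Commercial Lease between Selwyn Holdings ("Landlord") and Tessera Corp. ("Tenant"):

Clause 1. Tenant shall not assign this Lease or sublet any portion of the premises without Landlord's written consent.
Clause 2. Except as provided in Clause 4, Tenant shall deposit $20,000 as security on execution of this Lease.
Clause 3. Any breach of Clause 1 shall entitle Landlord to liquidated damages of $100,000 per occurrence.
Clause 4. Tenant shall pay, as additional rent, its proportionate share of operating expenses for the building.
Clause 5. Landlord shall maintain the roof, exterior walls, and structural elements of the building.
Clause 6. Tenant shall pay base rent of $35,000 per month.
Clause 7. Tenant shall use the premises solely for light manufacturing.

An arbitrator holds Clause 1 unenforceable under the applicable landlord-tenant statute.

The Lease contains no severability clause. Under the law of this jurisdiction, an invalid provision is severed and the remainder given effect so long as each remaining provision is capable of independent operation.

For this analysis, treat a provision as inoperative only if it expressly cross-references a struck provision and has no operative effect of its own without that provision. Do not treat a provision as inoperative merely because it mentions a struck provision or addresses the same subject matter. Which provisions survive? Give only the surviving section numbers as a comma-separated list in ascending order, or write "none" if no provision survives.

Clause 1 is struck. Clause 3 operates only by reference to Clause 1, so it falls with Clause 1. With no severability clause, the stated default rule severs what cannot stand and enforces each remaining provision that can operate on its own. The provisions still in force are Clause 2, Clause 4, Clause 5, Clause 6, and Clause 7.

2, 4, 5, 6, 7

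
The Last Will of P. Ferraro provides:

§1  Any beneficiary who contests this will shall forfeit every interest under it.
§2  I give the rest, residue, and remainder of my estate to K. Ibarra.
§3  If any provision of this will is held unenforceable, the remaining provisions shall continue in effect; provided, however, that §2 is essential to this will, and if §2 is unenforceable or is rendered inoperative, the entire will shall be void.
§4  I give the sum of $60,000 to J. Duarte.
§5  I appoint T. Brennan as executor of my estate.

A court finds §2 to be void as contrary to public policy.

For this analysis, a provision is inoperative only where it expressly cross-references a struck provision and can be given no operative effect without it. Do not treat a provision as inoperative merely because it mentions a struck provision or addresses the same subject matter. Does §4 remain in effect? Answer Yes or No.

§2 is struck. No other provision's operative terms depend on §2. §3 makes §2 an essential term, and §2 is the provision held invalid; under §3, the entire will is therefore void. No provision of the will survives. §4 is among the inoperative provisions, so the answer is no.

No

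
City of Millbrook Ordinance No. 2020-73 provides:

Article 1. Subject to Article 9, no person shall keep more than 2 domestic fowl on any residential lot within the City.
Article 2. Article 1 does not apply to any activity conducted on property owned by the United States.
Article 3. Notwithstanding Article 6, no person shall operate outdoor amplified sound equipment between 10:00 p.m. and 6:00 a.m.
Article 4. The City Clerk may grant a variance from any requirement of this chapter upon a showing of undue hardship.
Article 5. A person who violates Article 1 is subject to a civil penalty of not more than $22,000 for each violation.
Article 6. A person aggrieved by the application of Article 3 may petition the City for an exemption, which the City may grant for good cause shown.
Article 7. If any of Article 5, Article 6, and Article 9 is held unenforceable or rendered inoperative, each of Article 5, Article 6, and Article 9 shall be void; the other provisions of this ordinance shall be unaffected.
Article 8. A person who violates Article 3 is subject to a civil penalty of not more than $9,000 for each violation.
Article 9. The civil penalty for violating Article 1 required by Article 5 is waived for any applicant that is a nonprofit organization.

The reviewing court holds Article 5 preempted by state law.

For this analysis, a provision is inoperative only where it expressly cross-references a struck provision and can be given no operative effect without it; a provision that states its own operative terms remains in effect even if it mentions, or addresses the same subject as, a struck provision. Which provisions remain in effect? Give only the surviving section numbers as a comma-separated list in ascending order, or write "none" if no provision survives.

1, 2, 3, 4, 7, 8

Article 5 is struck. Article 9 operates only by reference to Article 5, so it falls with Article 5. Article 1 mentions Article 9 but its own obligation stands independently of Article 9, so Article 1 is not affected. Article 3 mentions Article 6 but its own obligation stands independently of Article 6, so Article 3 is not affected. Article 7 declares Article 5, Article 6, and Article 9 mutually dependent; since one of them has fallen, all of them are of no effect. That brings down Article 6 as well. The remainder continues in force under Article 7. The provisions still in force are Article 1, Article 2, Article 3, Article 4, Article 7, and Article 8.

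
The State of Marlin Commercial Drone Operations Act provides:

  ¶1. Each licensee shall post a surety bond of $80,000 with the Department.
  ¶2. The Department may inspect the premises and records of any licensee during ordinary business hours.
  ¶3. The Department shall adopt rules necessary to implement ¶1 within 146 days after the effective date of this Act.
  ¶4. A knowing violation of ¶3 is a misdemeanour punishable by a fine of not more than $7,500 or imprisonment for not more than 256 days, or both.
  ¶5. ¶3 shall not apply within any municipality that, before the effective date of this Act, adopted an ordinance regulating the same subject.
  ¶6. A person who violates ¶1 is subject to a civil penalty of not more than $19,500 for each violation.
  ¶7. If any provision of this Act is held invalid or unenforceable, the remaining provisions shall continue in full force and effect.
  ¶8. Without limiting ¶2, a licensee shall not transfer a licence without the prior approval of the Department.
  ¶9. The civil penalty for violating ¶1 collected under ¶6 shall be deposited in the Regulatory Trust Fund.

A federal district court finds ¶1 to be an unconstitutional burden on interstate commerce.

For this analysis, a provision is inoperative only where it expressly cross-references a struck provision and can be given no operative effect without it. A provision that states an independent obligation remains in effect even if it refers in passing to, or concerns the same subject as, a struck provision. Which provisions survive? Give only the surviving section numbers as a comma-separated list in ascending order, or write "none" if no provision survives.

2, 7, 8

¶1 is struck. ¶3 operates only by reference to ¶1, so it falls with ¶1. ¶6 merely fixes the civil penalty for violating ¶1; with ¶1 gone it has nothing to operate on and falls away. ¶4 merely fixes the criminal penalty for violating ¶3; with ¶3 gone it has nothing to operate on and falls away. ¶5 operates only by reference to ¶3, so it falls with ¶3. ¶9 does nothing except set the disposition of the civil penalty for violating ¶1 by reference to ¶6; with ¶6 gone it has no independent effect and is inoperative. Under the severability clause in ¶7, the remaining provisions continue in force. ¶2, ¶7, and ¶8 remain in effect.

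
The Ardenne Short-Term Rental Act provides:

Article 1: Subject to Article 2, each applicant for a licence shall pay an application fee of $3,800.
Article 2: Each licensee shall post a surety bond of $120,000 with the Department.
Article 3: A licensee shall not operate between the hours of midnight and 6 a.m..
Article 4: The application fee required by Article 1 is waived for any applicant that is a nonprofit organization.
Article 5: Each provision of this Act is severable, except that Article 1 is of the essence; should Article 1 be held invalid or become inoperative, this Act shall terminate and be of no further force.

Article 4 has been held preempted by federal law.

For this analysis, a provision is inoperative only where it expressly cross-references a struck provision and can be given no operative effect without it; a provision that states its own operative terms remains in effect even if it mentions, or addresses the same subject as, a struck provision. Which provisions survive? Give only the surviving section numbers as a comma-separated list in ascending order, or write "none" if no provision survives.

Article 4 is struck. Nothing else in the Act is defined by reference to Article 4. Article 5 makes Article 1 an essential term, but Article 1 is unaffected, so the severability proviso in Article 5 preserves the remaining provisions. The provisions still in force are Article 1, Article 2, Article 3, and Article 5.

1, 2, 3, 5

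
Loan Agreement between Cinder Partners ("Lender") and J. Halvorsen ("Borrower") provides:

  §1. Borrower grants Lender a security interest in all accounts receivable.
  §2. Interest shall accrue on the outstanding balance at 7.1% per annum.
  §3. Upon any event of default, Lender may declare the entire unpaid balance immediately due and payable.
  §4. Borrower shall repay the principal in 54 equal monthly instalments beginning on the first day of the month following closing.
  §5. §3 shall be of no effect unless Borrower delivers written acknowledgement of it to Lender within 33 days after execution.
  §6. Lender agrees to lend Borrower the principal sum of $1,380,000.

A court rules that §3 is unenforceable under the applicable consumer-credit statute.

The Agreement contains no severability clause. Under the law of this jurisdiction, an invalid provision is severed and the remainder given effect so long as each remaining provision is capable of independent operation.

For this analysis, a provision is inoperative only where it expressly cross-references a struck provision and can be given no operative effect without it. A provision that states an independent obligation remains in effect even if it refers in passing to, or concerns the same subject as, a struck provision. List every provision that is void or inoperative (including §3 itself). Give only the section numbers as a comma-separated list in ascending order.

3, 5

§3 is struck. The only function of §5 is the acknowledgement condition for §3, so it cannot stand once §3 is removed. With no severability clause, the stated default rule severs what cannot stand and enforces each remaining provision that can operate on its own. §1, §2, §4, and §6 remain in effect.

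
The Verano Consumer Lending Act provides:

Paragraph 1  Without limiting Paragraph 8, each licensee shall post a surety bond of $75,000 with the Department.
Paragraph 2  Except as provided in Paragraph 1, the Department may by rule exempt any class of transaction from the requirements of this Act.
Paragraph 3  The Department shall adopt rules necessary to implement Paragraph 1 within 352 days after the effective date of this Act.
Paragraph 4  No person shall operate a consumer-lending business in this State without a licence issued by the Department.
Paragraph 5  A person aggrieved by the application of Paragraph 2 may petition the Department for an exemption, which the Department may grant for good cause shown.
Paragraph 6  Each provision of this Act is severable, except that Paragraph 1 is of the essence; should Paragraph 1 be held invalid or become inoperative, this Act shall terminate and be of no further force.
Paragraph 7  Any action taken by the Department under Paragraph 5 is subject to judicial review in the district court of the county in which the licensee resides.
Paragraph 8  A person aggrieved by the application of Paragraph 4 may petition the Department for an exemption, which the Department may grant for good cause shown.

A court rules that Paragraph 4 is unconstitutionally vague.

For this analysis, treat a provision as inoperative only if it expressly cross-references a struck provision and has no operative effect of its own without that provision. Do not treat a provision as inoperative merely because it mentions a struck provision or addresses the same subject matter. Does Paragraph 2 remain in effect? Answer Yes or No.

Yes

Paragraph 4 is struck. Paragraph 8 operates only by reference to Paragraph 4, so it falls with Paragraph 4. Although Paragraph 1 refers to Paragraph 8, its operative terms do not depend on Paragraph 8, so it remains in effect. Paragraph 6 makes Paragraph 1 an essential term, but Paragraph 1 is unaffected, so the severability proviso in Paragraph 6 preserves the remaining provisions. Paragraph 1, Paragraph 2, Paragraph 3, Paragraph 5, Paragraph 6, and Paragraph 7 remain in effect. Paragraph 2 is among the surviving provisions, so the answer is yes.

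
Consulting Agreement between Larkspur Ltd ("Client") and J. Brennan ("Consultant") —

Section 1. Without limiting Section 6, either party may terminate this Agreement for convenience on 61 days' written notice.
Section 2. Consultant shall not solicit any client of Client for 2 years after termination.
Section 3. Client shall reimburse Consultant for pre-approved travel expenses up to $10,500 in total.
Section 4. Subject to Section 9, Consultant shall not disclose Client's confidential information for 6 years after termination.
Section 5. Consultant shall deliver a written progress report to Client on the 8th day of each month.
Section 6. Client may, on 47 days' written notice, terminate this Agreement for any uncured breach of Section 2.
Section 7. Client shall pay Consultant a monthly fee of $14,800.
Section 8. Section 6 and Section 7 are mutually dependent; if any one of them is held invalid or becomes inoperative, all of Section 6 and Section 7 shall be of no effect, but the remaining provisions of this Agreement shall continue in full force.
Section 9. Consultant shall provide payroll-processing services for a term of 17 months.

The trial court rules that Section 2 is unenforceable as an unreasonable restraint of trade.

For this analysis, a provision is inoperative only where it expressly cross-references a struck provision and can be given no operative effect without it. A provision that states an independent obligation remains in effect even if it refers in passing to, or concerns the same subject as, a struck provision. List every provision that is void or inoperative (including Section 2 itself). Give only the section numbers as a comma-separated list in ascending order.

2, 6, 7

Section 2 is struck. Section 6 operates only by reference to Section 2, so it falls with Section 2. Although Section 1 refers to Section 6, its operative terms do not depend on Section 6, so it remains in effect. Section 8 declares Section 6 and Section 7 mutually dependent; since one of them has fallen, all of them are of no effect. That brings down Section 7 as well. The remainder continues in force under Section 8. The provisions still in force are Section 1, Section 3, Section 4, Section 5, Section 8, and Section 9.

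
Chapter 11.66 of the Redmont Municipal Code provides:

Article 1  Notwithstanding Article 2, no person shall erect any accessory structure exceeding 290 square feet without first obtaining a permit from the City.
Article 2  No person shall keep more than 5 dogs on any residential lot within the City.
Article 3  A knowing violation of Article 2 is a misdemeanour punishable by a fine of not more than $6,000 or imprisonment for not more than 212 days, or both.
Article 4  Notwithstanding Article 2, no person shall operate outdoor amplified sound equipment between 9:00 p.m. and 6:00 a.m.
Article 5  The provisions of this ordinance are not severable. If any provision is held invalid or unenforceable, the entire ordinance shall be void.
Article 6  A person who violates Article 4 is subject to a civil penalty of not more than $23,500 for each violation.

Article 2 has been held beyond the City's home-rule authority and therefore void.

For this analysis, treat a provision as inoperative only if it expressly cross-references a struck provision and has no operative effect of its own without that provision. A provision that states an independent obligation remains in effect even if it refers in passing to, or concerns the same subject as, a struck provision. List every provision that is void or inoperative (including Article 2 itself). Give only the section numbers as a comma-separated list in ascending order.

1, 2, 3, 4, 5, 6

Article 2 is struck. Article 3 merely fixes the criminal penalty for violating Article 2; with Article 2 gone it has nothing to operate on and falls away. Article 5 provides that the ordinance is not severable, so the invalidity of any one provision voids the entire ordinance. No provision of the ordinance survives.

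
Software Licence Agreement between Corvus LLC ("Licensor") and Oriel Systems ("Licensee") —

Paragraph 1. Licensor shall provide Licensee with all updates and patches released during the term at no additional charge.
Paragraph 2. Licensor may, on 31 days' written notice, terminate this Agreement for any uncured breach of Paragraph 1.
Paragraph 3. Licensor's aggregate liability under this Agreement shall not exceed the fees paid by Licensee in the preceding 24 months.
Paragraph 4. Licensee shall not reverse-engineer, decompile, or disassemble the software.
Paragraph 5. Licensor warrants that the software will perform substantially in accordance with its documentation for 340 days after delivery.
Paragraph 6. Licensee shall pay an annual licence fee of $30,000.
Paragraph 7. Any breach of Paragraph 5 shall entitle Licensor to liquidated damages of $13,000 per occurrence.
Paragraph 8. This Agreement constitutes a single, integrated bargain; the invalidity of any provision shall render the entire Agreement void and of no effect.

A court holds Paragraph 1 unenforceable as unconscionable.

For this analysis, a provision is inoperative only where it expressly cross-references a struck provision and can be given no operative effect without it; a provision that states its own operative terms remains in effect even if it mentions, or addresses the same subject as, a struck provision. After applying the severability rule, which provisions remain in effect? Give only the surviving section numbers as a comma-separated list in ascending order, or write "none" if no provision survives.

none

Paragraph 1 is struck. Paragraph 2 merely fixes the termination right for breach of Paragraph 1; with Paragraph 1 gone it has nothing to operate on and falls away. Paragraph 8 provides that the Agreement is not severable, so the invalidity of any one provision voids the entire Agreement. No provision of the Agreement survives.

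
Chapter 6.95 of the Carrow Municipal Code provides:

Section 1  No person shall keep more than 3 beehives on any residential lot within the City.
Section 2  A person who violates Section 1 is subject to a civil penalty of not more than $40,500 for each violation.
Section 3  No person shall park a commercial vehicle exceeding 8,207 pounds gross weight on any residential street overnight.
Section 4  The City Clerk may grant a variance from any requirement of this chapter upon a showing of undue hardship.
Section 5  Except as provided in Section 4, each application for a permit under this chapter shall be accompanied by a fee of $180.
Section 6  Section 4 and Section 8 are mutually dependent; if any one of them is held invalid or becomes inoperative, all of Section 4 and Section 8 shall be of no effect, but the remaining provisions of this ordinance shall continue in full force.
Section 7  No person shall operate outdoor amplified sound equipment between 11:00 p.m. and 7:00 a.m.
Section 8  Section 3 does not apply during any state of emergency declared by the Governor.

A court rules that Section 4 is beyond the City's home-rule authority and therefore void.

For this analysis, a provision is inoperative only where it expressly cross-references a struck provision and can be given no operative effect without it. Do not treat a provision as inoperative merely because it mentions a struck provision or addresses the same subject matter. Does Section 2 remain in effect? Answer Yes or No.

Yes

Section 4 is struck. Although Section 5 refers to Section 4, its operative terms do not depend on Section 4, so it remains in effect. No other provision's operative terms depend on Section 4. Section 6 declares Section 4 and Section 8 mutually dependent; since one of them has fallen, all of them are of no effect. That brings down Section 8 as well. The remainder continues in force under Section 6. That leaves Section 1, Section 2, Section 3, Section 5, Section 6, and Section 7 in effect. Section 2 is among the surviving provisions, so the answer is yes.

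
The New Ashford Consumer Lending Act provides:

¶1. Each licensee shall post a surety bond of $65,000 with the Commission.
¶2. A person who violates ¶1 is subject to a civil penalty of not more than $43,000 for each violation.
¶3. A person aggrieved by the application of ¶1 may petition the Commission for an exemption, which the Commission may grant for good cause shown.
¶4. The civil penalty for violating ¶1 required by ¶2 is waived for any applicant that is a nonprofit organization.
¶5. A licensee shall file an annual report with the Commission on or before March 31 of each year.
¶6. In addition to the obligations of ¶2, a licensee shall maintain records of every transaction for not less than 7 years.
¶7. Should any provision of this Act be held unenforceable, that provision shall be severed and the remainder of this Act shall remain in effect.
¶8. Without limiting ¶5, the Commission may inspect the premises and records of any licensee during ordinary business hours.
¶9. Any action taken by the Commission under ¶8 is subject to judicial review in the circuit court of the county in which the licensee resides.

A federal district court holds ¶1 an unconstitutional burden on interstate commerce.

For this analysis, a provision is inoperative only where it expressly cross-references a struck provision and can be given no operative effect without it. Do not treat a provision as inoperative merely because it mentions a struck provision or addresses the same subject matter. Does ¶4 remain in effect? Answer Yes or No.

¶1 is struck. ¶2 has no operative effect of its own apart from ¶1 and is therefore inoperative. ¶3 operates only by reference to ¶1, so it falls with ¶1. ¶4 has no operative effect of its own apart from ¶2 and is therefore inoperative. ¶6 mentions ¶2 but its own obligation stands independently of ¶2, so ¶6 is not affected. Under the severability clause in ¶7, the remaining provisions continue in force. ¶5, ¶6, ¶7, ¶8, and ¶9 remain in effect. ¶4 is among the inoperative provisions, so the answer is no.

No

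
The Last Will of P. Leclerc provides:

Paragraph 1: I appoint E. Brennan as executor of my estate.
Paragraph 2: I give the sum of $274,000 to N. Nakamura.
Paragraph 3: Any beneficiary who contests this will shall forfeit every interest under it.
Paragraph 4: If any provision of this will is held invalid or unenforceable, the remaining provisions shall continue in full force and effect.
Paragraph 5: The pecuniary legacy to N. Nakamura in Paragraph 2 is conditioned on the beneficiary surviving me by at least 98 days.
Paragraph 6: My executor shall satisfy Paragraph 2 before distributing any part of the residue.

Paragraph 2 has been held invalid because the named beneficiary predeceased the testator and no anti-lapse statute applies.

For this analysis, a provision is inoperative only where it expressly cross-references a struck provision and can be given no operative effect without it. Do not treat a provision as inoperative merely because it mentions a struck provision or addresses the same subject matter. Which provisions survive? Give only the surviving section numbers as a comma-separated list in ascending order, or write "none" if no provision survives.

1, 3, 4

Paragraph 2 is struck. Paragraph 5 operates only by reference to Paragraph 2, so it falls with Paragraph 2. Paragraph 6 merely fixes the priority direction for Paragraph 2; with Paragraph 2 gone it has nothing to operate on and falls away. Under the severability clause in Paragraph 4, the remaining provisions continue in force. The provisions still in force are Paragraph 1, Paragraph 3, and Paragraph 4.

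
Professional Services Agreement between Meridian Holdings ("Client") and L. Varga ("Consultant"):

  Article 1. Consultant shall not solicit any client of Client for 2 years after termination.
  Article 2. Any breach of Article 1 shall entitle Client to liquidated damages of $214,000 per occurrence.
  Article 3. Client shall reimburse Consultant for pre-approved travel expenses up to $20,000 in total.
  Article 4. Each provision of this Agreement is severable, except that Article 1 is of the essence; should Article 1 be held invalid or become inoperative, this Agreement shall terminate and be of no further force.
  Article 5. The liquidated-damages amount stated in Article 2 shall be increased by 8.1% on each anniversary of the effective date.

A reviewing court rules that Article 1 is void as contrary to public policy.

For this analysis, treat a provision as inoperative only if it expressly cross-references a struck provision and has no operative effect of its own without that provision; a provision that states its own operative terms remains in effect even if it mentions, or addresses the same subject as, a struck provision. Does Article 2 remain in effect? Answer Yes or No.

No

Article 1 is struck. The whole of Article 2 is the liquidated-damages amount, defined by reference to Article 1, so Article 2 cannot stand once Article 1 is removed. Article 5 does nothing except set the escalation of the liquidated-damages amount by reference to Article 2; with Article 2 gone it has no independent effect and is inoperative. Article 4 makes Article 1 an essential term, and Article 1 is the provision held invalid; under Article 4, the entire Agreement is therefore void. No provision of the Agreement survives. Article 2 is among the inoperative provisions, so the answer is no.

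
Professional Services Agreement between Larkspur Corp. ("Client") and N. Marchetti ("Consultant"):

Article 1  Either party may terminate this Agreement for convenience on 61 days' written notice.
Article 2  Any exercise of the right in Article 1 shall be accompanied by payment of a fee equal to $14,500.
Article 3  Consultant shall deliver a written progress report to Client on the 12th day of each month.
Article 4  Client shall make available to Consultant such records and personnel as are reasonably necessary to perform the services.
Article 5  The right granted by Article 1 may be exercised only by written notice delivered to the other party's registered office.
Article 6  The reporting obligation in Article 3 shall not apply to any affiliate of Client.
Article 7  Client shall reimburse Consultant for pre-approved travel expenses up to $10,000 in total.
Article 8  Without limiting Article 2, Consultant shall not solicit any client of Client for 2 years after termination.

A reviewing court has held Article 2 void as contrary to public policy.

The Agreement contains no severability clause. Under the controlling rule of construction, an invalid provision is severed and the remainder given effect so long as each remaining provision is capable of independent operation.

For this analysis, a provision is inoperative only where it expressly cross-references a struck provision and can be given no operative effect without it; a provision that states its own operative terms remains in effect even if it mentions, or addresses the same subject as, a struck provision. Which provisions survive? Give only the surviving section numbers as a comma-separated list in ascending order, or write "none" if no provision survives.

Article 2 is struck. Article 8 mentions Article 2 but its own obligation stands independently of Article 2, so Article 8 is not affected. Nothing else in the Agreement is defined by reference to Article 2. Under the stated default rule, only provisions that cannot operate independently fall away; the rest are enforced. Article 1, Article 3, Article 4, Article 5, Article 6, Article 7, and Article 8 remain in effect.

1, 3, 4, 5, 6, 7, 8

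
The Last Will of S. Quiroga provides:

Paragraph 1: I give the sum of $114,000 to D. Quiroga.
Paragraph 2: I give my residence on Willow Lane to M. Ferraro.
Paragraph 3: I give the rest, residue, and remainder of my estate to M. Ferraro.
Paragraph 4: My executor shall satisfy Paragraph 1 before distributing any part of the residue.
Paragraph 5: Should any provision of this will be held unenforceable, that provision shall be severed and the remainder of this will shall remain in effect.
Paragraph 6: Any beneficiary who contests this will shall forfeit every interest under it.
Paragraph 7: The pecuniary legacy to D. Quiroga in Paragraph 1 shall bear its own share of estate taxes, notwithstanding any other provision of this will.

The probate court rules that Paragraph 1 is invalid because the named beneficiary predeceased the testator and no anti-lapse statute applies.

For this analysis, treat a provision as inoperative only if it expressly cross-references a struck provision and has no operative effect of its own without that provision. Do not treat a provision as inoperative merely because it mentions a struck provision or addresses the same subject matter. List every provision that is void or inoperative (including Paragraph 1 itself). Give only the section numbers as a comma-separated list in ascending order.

Paragraph 1 is struck. Paragraph 4 merely fixes the priority direction for Paragraph 1; with Paragraph 1 gone it has nothing to operate on and falls away. The only function of Paragraph 7 is the tax charge on Paragraph 1, so it cannot stand once Paragraph 1 is removed. Paragraph 5 is a severability clause and preserves every provision that can still be given independent effect. The provisions still in force are Paragraph 2, Paragraph 3, Paragraph 5, and Paragraph 6.

1, 4, 7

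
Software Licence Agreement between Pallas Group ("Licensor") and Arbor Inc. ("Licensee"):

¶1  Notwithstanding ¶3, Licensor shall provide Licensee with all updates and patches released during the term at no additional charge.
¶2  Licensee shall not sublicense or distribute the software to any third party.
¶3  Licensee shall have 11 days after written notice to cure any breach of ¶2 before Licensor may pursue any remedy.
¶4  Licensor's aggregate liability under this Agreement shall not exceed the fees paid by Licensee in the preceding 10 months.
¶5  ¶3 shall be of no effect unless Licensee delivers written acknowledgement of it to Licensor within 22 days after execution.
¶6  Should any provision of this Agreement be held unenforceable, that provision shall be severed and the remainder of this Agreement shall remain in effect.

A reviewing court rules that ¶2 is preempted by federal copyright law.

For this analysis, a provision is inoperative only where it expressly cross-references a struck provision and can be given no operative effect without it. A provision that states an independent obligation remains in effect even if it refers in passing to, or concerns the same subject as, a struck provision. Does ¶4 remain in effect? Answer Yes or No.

¶2 is struck. ¶3 has no operative effect of its own apart from ¶2 and is therefore inoperative. ¶5 has no operative effect of its own apart from ¶3 and is therefore inoperative. Although ¶1 refers to ¶3, its operative terms do not depend on ¶3, so it remains in effect. ¶6 is a severability clause and preserves every provision that can still be given independent effect. That leaves ¶1, ¶4, and ¶6 in effect. ¶4 is among the surviving provisions, so the answer is yes.

Yes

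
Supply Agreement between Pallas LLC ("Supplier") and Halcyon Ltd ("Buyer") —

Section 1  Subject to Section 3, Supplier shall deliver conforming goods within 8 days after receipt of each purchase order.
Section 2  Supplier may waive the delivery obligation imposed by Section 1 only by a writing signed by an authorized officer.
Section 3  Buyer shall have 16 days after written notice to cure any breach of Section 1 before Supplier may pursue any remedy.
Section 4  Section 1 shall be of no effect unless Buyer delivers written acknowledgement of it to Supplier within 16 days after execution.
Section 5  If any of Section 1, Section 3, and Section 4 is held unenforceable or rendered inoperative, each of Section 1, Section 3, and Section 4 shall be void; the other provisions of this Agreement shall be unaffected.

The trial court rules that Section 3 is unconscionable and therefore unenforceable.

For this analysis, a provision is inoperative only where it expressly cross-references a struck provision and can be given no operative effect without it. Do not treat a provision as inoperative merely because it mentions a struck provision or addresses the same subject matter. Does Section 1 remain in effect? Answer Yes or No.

No

Section 3 is struck. Nothing else in the Agreement is defined by reference to Section 3. Section 5 declares Section 1, Section 3, and Section 4 mutually dependent; since one of them has fallen, all of them are of no effect. That brings down Section 1 and Section 4 as well. Section 2 in turn depends solely on a provision now struck and likewise falls. The remainder continues in force under Section 5. Only Section 5 remains in effect. Section 1 is among the inoperative provisions, so the answer is no.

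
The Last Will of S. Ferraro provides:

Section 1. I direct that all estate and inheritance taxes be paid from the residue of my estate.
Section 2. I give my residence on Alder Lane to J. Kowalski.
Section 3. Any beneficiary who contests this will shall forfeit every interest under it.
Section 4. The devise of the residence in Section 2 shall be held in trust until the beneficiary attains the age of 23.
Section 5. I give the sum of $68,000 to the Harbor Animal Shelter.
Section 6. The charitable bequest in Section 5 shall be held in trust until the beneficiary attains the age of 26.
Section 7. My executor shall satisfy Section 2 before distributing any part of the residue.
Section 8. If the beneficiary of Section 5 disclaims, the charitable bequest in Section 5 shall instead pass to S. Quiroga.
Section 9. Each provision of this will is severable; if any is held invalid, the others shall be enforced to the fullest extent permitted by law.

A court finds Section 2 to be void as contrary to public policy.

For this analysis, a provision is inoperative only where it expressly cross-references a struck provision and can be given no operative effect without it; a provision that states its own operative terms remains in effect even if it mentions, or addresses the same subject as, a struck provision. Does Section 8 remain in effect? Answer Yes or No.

Section 2 is struck. Section 4 merely fixes the trust for Section 2; with Section 2 gone it has nothing to operate on and falls away. The only function of Section 7 is the priority direction for Section 2, so it cannot stand once Section 2 is removed. Section 9 is a severability clause and preserves every provision that can still be given independent effect. That leaves Section 1, Section 3, Section 5, Section 6, Section 8, and Section 9 in effect. Section 8 is among the surviving provisions, so the answer is yes.

Yes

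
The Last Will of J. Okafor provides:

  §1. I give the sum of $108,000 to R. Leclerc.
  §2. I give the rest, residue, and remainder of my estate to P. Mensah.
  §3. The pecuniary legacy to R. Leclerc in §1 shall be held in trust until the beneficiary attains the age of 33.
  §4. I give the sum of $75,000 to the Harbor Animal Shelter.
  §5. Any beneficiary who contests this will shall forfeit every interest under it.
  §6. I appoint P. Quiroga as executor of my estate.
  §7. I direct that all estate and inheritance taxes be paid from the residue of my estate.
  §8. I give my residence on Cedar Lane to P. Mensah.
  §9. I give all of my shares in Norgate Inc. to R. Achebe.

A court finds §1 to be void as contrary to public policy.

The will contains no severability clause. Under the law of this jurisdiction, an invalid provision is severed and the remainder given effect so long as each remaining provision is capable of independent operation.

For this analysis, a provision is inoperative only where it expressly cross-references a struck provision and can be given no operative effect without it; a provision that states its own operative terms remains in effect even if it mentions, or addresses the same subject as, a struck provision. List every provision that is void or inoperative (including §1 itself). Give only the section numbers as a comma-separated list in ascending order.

§1 is struck. The only function of §3 is the trust for §1, so it cannot stand once §1 is removed. Under the stated default rule, only provisions that cannot operate independently fall away; the rest are enforced. That leaves §2, §4, §5, §6, §7, §8, and §9 in effect.

1, 3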